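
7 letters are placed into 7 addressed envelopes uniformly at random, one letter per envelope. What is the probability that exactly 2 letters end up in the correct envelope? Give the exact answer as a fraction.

Choose which 2 of the 7 are fixed: C(7,2) = 21 ways.
The remaining 5 must have no fixed point: D(5) = 44.
P = 21·44/5040 = 11/60.

11/60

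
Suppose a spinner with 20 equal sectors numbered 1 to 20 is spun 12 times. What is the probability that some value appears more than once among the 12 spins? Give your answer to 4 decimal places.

0.9853

P(all 12 different) = 20/20 · 19/20 · ··· · 9/20 ≈ 0.0147.
P(at least two equal) = 1 − 0.0147 = 0.9853.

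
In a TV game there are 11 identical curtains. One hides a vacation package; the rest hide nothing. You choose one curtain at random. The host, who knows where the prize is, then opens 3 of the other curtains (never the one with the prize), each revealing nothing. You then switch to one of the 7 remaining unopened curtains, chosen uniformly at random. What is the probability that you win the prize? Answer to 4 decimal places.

Your original curtain holds the prize with probability 1/11, so the other 10 collectively hold it with probability 10/11.
The host can always find 3 empty curtains to open, so the reveals don't change that 10/11; it is now spread over the 7 remaining unopened curtains.
P(win by switching) = (10/11) · (1/7) = 10/77 ≈ 0.1299.

0.1299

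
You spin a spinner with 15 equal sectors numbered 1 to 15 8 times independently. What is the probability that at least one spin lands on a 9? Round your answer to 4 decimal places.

0.4242

P(no spin lands on a 9) = (14/15)^8 ≈ 0.5758.
P(at least one) = 1 − 0.5758 = 0.4242.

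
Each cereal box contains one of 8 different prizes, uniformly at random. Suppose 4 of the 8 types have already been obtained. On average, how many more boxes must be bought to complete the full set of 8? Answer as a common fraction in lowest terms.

Starting from 4 distinct types, each trial gives a new one with probability (8−i)/8 when i types are held, so the wait for the next new type is 8/(8−i).
E = 8/4 + 8/3 + 8/2 + 8/1 = 50/3.

50/3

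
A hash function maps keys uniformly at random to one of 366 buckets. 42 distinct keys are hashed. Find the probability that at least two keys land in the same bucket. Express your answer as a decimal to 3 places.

0.913

It's easier to compute the probability that all 42 are distinct.
P(all distinct) = 366/366 · 365/366 · ··· · 325/366 ≈ 0.087.
So the probability of at least one match is 1 − 0.087 = 0.913.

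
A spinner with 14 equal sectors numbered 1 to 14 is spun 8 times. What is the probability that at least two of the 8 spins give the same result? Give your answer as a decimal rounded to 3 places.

P(all 8 different) = 14/14 · 13/14 · ··· · 7/14 ≈ 0.082.
P(at least two equal) = 1 − 0.082 = 0.918.

0.918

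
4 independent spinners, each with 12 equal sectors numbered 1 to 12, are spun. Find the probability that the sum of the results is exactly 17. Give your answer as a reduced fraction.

There are 12^4 = 20736 equally likely outcomes.
The number of ordered 4-tuples from {1,…,12} summing to 17 is 544.
P(sum = 17) = 544/20736 = 17/648.

17/648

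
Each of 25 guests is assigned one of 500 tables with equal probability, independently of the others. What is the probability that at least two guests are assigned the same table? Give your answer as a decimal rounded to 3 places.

It's easier to compute the probability that all 25 are distinct.
P(all distinct) = 500/500 · 499/500 · ··· · 476/500 ≈ 0.543.
So the probability of at least one match is 1 − 0.543 = 0.457.

0.457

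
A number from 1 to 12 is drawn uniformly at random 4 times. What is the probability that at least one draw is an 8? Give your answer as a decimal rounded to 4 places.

P(no draw is an 8) = (11/12)^4 ≈ 0.7061.
P(at least one) = 1 − 0.7061 = 0.2939.

0.2939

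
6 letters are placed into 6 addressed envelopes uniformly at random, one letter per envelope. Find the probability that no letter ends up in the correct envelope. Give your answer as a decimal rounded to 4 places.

This is the derangement probability: permutations of 6 with no fixed point.
D(6) = 6! · (1 − 1/1! + 1/2! − ··· + (−1)^6/6!) = 265.
P = 265/720 = 53/144 ≈ 0.3681.

0.3681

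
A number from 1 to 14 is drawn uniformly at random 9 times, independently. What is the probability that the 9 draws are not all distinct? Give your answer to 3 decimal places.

0.965

P(all 9 different) = 14/14 · 13/14 · ··· · 6/14 ≈ 0.035.
P(at least two equal) = 1 − 0.035 = 0.965.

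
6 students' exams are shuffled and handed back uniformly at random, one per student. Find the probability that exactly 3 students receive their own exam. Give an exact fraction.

Choose which 3 of the 6 are fixed: C(6,3) = 20 ways.
The remaining 3 must have no fixed point: D(3) = 2.
P = 20·2/720 = 1/18.

1/18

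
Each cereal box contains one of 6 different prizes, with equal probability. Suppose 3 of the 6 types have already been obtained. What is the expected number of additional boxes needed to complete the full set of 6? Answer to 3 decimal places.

Starting from 3 distinct types, each trial gives a new one with probability (6−i)/6 when i types are held, so the wait for the next new type is 6/(6−i).
E = 6/3 + 6/2 + 6/1 = 11 ≈ 11.000.

11.000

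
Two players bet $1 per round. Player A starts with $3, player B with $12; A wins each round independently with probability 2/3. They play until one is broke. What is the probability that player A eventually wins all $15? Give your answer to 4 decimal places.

0.8750

Let r = q/p = (1/3)/(2/3) = 1/2. The recurrence P(i) = p·P(i+1) + q·P(i−1) with P(0)=0, P(15)=1 gives P(i) = (1 − r^i)/(1 − r^15).
P(3) = (1 − (1/2)^3) / (1 − (1/2)^15) = 4096/4681 ≈ 0.8750.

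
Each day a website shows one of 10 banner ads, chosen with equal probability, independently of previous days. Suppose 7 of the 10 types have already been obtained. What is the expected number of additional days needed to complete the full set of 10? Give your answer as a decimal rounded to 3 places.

Starting from 7 distinct types, each trial gives a new one with probability (10−i)/10 when i types are held, so the wait for the next new type is 10/(10−i).
E = 10/3 + 10/2 + 10/1 = 55/3 ≈ 18.333.

18.333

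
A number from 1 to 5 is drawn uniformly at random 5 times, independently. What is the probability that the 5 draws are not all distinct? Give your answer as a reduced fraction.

601/625

P(all 5 different) = 5/5 · 4/5 · ··· · 1/5 = 24/625.
P(at least two equal) = 1 − 24/625 = 601/625.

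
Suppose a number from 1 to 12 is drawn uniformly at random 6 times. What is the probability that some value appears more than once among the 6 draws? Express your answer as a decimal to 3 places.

0.777

P(all 6 different) = 12/12 · 11/12 · ··· · 7/12 ≈ 0.223.
P(at least two equal) = 1 − 0.223 = 0.777.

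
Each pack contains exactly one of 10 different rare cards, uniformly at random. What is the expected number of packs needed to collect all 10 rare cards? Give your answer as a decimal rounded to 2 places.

After i distinct types are collected, each trial gives a new one with probability (10−i)/10, so the expected wait for the next new type is 10/(10−i).
E = 10/10 + 10/9 + 10/8 + 10/7 + 10/6 + 10/5 + 10/4 + 10/3 + 10/2 + 10/1 = 7381/252 ≈ 29.29.

29.29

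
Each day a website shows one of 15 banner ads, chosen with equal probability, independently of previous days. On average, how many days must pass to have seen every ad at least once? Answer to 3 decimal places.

49.773

After i distinct types are collected, each trial gives a new one with probability (15−i)/15, so the expected wait for the next new type is 15/(15−i).
E = 15/15 + 15/14 + 15/13 + 15/12 + 15/11 + 15/10 + 15/9 + 15/8 + 15/7 + 15/6 + 15/5 + 15/4 + 15/3 + 15/2 + 15/1 = 1195757/24024 ≈ 49.773.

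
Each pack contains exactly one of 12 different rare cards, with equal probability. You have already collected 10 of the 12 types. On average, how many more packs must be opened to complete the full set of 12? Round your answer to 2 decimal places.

Starting from 10 distinct types, each trial gives a new one with probability (12−i)/12 when i types are held, so the wait for the next new type is 12/(12−i).
E = 12/2 + 12/1 = 18 ≈ 18.00.

18.00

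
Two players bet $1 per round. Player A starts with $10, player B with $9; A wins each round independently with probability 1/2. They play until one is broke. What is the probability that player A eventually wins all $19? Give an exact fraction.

10/19

With a fair step, P(i) = ½P(i−1) + ½P(i+1) with P(0)=0, P(19)=1 has the linear solution P(i) = i/19.
P(10) = 10/19.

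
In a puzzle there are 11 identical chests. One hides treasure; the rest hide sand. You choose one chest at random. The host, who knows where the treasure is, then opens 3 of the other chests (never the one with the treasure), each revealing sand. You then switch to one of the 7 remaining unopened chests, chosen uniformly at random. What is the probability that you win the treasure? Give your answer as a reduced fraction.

Your original chest holds the treasure with probability 1/11, so the other 10 collectively hold it with probability 10/11.
The host can always find 3 empty chests to open, so the reveals don't change that 10/11; it is now spread over the 7 remaining unopened chests.
P(win by switching) = (10/11) · (1/7) = 10/77.

10/77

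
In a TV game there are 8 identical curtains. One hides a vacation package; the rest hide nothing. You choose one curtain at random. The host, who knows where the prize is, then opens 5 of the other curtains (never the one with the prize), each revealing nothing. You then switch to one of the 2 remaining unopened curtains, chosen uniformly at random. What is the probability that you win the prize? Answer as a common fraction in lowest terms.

7/16

Your original curtain holds the prize with probability 1/8, so the other 7 collectively hold it with probability 7/8.
The host can always find 5 empty curtains to open, so the reveals don't change that 7/8; it is now spread over the 2 remaining unopened curtains.
P(win by switching) = (7/8) · (1/2) = 7/16.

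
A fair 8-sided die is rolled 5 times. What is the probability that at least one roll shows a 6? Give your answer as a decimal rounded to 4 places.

0.4871

P(no roll shows a 6) = (7/8)^5 ≈ 0.5129.
P(at least one) = 1 − 0.5129 = 0.4871.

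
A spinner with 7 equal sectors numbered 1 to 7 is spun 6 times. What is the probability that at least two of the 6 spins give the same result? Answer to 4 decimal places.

P(all 6 different) = 7/7 · 6/7 · ··· · 2/7 ≈ 0.0428.
P(at least two equal) = 1 − 0.0428 = 0.9572.

0.9572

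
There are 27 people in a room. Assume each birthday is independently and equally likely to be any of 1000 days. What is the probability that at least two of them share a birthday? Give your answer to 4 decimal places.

It's easier to compute the probability that all 27 are distinct.
P(all distinct) = 1000/1000 · 999/1000 · ··· · 974/1000 ≈ 0.7018.
So the probability of at least one match is 1 − 0.7018 = 0.2982.

0.2982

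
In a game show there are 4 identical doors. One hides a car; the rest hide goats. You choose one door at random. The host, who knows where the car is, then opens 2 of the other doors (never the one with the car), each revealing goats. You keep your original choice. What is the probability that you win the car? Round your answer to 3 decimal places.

0.250

The host can always open 2 empty doors regardless of your choice, so the reveals give no information about your original door.
P(win by staying) = 1/4 ≈ 0.250.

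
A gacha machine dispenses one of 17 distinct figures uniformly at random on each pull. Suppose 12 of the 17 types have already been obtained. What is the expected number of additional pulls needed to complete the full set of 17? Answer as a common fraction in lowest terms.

Starting from 12 distinct types, each trial gives a new one with probability (17−i)/17 when i types are held, so the wait for the next new type is 17/(17−i).
E = 17/5 + 17/4 + 17/3 + 17/2 + 17/1 = 2329/60.

2329/60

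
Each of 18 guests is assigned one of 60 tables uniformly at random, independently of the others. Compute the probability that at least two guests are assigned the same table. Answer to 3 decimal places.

0.942

It's easier to compute the probability that all 18 are distinct.
P(all distinct) = 60/60 · 59/60 · ··· · 43/60 ≈ 0.058.
So the probability of at least one match is 1 − 0.058 = 0.942.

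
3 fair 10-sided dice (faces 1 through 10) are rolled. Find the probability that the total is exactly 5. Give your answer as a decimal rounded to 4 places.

There are 10^3 = 1000 equally likely outcomes.
The number of ordered 3-tuples from {1,…,10} summing to 5 is 6.
P(sum = 5) = 6/1000 = 3/500 ≈ 0.0060.

0.0060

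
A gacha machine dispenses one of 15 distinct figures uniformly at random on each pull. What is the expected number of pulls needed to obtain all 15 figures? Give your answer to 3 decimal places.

49.773

After i distinct types are collected, each trial gives a new one with probability (15−i)/15, so the expected wait for the next new type is 15/(15−i).
E = 15/15 + 15/14 + 15/13 + 15/12 + 15/11 + 15/10 + 15/9 + 15/8 + 15/7 + 15/6 + 15/5 + 15/4 + 15/3 + 15/2 + 15/1 = 1195757/24024 ≈ 49.773.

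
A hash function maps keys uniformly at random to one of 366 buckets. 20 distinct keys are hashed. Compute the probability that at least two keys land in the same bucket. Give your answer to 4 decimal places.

0.4106

It's easier to compute the probability that all 20 are distinct.
P(all distinct) = 366/366 · 365/366 · ··· · 347/366 ≈ 0.5894.
So the probability of at least one match is 1 − 0.5894 = 0.4106.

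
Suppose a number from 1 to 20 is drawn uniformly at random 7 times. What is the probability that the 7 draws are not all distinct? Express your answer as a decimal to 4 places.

P(all 7 different) = 20/20 · 19/20 · ··· · 14/20 ≈ 0.3052.
P(at least two equal) = 1 − 0.3052 = 0.6948.

0.6948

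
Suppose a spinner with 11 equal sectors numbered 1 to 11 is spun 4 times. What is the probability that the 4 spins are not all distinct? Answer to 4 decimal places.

0.4591

P(all 4 different) = 11/11 · 10/11 · ··· · 8/11 ≈ 0.5409.
P(at least two equal) = 1 − 0.5409 = 0.4591.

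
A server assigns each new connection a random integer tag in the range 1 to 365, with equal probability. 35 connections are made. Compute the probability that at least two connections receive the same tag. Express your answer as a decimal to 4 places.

It's easier to compute the probability that all 35 are distinct.
P(all distinct) = 365/365 · 364/365 · ··· · 331/365 ≈ 0.1856.
So the probability of at least one match is 1 − 0.1856 = 0.8144.

0.8144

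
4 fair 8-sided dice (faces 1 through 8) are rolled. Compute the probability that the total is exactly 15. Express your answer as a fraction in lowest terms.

71/1024

There are 8^4 = 4096 equally likely outcomes.
The number of ordered 4-tuples from {1,…,8} summing to 15 is 284.
P(sum = 15) = 284/4096 = 71/1024.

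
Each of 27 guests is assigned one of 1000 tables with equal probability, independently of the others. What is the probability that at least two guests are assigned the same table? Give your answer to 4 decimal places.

It's easier to compute the probability that all 27 are distinct.
P(all distinct) = 1000/1000 · 999/1000 · ··· · 974/1000 ≈ 0.7018.
So the probability of at least one match is 1 − 0.7018 = 0.2982.

0.2982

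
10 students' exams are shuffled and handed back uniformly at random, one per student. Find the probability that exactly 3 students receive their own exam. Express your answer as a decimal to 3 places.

0.061

Choose which 3 of the 10 are fixed: C(10,3) = 120 ways.
The remaining 7 must have no fixed point: D(7) = 1854.
P = 120·1854/3628800 = 103/1680 ≈ 0.061.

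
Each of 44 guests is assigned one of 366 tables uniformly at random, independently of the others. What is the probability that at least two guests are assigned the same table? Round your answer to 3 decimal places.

0.932

It's easier to compute the probability that all 44 are distinct.
P(all distinct) = 366/366 · 365/366 · ··· · 323/366 ≈ 0.068.
So the probability of at least one match is 1 − 0.068 = 0.932.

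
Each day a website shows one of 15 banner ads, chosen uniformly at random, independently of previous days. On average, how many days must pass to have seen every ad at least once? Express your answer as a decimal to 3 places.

49.773

After i distinct types are collected, each trial gives a new one with probability (15−i)/15, so the expected wait for the next new type is 15/(15−i).
E = 15/15 + 15/14 + 15/13 + 15/12 + 15/11 + 15/10 + 15/9 + 15/8 + 15/7 + 15/6 + 15/5 + 15/4 + 15/3 + 15/2 + 15/1 = 1195757/24024 ≈ 49.773.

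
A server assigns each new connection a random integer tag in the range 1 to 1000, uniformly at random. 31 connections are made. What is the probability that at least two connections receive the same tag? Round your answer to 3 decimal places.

0.375

It's easier to compute the probability that all 31 are distinct.
P(all distinct) = 1000/1000 · 999/1000 · ··· · 970/1000 ≈ 0.625.
So the probability of at least one match is 1 − 0.625 = 0.375.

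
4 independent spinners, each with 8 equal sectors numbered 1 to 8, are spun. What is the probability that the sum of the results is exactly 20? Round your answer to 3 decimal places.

There are 8^4 = 4096 equally likely outcomes.
The number of ordered 4-tuples from {1,…,8} summing to 20 is 315.
P(sum = 20) = 315/4096 ≈ 0.077.

0.077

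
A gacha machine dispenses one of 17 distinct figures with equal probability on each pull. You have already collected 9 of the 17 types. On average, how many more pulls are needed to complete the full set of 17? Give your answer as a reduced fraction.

Starting from 9 distinct types, each trial gives a new one with probability (17−i)/17 when i types are held, so the wait for the next new type is 17/(17−i).
E = 17/8 + 17/7 + 17/6 + 17/5 + 17/4 + 17/3 + 17/2 + 17/1 = 12937/280.

12937/280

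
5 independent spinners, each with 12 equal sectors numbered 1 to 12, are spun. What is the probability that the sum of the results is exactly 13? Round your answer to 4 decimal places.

There are 12^5 = 248832 equally likely outcomes.
The number of ordered 5-tuples from {1,…,12} summing to 13 is 495.
P(sum = 13) = 495/248832 = 55/27648 ≈ 0.0020.

0.0020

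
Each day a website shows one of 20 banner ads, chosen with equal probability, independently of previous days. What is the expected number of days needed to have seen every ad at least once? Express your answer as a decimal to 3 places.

71.955

After i distinct types are collected, each trial gives a new one with probability (20−i)/20, so the expected wait for the next new type is 20/(20−i).
E = 20/20 + 20/19 + 20/18 + 20/17 + 20/16 + 20/15 + 20/14 + 20/13 + 20/12 + 20/11 + 20/10 + 20/9 + 20/8 + 20/7 + 20/6 + 20/5 + 20/4 + 20/3 + 20/2 + 20/1 = 279175675/3879876 ≈ 71.955.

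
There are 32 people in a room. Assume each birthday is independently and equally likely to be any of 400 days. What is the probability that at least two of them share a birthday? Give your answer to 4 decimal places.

It's easier to compute the probability that all 32 are distinct.
P(all distinct) = 400/400 · 399/400 · ··· · 369/400 ≈ 0.2797.
So the probability of at least one match is 1 − 0.2797 = 0.7203.

0.7203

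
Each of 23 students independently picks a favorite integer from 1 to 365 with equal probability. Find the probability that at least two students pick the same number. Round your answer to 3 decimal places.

0.507

It's easier to compute the probability that all 23 are distinct.
P(all distinct) = 365/365 · 364/365 · ··· · 343/365 ≈ 0.493.
So the probability of at least one match is 1 − 0.493 = 0.507.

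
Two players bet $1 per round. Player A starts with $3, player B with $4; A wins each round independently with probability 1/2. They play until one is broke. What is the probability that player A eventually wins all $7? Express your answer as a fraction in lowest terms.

With a fair step, P(i) = ½P(i−1) + ½P(i+1) with P(0)=0, P(7)=1 has the linear solution P(i) = i/7.
P(3) = 3/7.

3/7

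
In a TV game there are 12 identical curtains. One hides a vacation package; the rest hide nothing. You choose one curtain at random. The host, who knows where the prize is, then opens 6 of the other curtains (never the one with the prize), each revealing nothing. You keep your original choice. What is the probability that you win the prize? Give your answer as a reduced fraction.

1/12

The host can always open 6 empty curtains regardless of your choice, so the reveals give no information about your original curtain.
P(win by staying) = 1/12.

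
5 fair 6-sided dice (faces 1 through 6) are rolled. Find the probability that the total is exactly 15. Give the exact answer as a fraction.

There are 6^5 = 7776 equally likely outcomes.
The number of ordered 5-tuples from {1,…,6} summing to 15 is 651.
P(sum = 15) = 651/7776 = 217/2592.

217/2592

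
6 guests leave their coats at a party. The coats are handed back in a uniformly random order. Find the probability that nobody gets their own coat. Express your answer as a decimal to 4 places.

This is the derangement probability: permutations of 6 with no fixed point.
D(6) = 6! · (1 − 1/1! + 1/2! − ··· + (−1)^6/6!) = 265.
P = 265/720 = 53/144 ≈ 0.3681.

0.3681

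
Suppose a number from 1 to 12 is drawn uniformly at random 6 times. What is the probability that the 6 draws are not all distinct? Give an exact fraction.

1343/1728

P(all 6 different) = 12/12 · 11/12 · ··· · 7/12 = 385/1728.
P(at least two equal) = 1 − 385/1728 = 1343/1728.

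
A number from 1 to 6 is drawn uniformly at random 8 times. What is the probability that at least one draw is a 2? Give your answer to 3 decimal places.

P(no draw is a 2) = (5/6)^8 ≈ 0.233.
P(at least one) = 1 − 0.233 = 0.767.

0.767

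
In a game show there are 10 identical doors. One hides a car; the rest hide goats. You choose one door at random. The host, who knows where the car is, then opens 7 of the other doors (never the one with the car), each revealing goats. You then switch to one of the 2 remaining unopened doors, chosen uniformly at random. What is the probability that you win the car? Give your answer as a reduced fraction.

9/20

Your original door holds the car with probability 1/10, so the other 9 collectively hold it with probability 9/10.
The host can always find 7 empty doors to open, so the reveals don't change that 9/10; it is now spread over the 2 remaining unopened doors.
P(win by switching) = (9/10) · (1/2) = 9/20.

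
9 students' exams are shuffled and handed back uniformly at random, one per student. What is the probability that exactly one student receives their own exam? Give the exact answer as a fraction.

Choose which one is fixed: C(9,1) = 9 ways.
The remaining 8 must have no fixed point: D(8) = 14833.
P = 9·14833/362880 = 2119/5760.

2119/5760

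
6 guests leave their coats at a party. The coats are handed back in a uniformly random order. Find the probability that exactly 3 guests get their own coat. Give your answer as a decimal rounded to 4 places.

Choose which 3 of the 6 are fixed: C(6,3) = 20 ways.
The remaining 3 must have no fixed point: D(3) = 2.
P = 20·2/720 = 1/18 ≈ 0.0556.

0.0556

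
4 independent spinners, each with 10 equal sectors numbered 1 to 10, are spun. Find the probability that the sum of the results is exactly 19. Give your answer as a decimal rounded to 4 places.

There are 10^4 = 10000 equally likely outcomes.
The number of ordered 4-tuples from {1,…,10} summing to 19 is 592.
P(sum = 19) = 592/10000 = 37/625 ≈ 0.0592.

0.0592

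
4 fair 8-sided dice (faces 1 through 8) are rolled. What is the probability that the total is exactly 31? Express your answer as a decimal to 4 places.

There are 8^4 = 4096 equally likely outcomes.
The number of ordered 4-tuples from {1,…,8} summing to 31 is 4.
P(sum = 31) = 4/4096 = 1/1024 ≈ 0.0010.

0.0010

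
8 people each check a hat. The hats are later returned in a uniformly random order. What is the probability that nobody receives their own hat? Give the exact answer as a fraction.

This is the derangement probability: permutations of 8 with no fixed point.
D(8) = 8! · (1 − 1/1! + 1/2! − ··· + (−1)^8/8!) = 14833.
P = 14833/40320 = 2119/5760.

2119/5760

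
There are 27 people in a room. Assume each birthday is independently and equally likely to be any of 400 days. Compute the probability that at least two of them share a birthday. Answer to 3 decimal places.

0.592

It's easier to compute the probability that all 27 are distinct.
P(all distinct) = 400/400 · 399/400 · ··· · 374/400 ≈ 0.408.
So the probability of at least one match is 1 − 0.408 = 0.592.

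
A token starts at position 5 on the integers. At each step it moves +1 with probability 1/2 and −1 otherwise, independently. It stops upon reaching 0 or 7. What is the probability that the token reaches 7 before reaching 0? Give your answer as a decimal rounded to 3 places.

0.714

With a fair step, P(i) = ½P(i−1) + ½P(i+1) with P(0)=0, P(7)=1 has the linear solution P(i) = i/7.
P(5) = 5/7 ≈ 0.714.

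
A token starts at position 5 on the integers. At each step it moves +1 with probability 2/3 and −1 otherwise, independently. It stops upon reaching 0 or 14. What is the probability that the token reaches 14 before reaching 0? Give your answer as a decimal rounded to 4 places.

0.9688

Let r = q/p = (1/3)/(2/3) = 1/2. The recurrence P(i) = p·P(i+1) + q·P(i−1) with P(0)=0, P(14)=1 gives P(i) = (1 − r^i)/(1 − r^14).
P(5) = (1 − (1/2)^5) / (1 − (1/2)^14) = 15872/16383 ≈ 0.9688.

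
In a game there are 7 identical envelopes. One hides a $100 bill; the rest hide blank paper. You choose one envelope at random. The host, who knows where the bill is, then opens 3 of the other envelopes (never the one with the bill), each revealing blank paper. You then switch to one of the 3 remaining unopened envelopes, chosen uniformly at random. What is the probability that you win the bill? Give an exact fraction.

2/7

Your original envelope holds the bill with probability 1/7, so the other 6 collectively hold it with probability 6/7.
The host can always find 3 empty envelopes to open, so the reveals don't change that 6/7; it is now spread over the 3 remaining unopened envelopes.
P(win by switching) = (6/7) · (1/3) = 2/7.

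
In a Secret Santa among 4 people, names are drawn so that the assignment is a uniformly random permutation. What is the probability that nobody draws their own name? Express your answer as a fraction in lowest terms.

This is the derangement probability: permutations of 4 with no fixed point.
D(4) = 4! · (1 − 1/1! + 1/2! − ··· + (−1)^4/4!) = 9.
P = 9/24 = 3/8.

3/8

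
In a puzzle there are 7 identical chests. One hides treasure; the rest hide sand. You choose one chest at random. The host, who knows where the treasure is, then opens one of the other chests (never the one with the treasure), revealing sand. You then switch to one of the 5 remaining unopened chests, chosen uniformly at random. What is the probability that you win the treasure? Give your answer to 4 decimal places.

Your original chest holds the treasure with probability 1/7, so the other 6 collectively hold it with probability 6/7.
The host can always find an empty chest to open, so this doesn't change that 6/7; it is now spread over the 5 remaining unopened chests.
P(win by switching) = (6/7) · (1/5) = 6/35 ≈ 0.1714.

0.1714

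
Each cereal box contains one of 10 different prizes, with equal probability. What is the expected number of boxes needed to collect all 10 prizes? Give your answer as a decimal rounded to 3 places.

29.290

After i distinct types are collected, each trial gives a new one with probability (10−i)/10, so the expected wait for the next new type is 10/(10−i).
E = 10/10 + 10/9 + 10/8 + 10/7 + 10/6 + 10/5 + 10/4 + 10/3 + 10/2 + 10/1 = 7381/252 ≈ 29.290.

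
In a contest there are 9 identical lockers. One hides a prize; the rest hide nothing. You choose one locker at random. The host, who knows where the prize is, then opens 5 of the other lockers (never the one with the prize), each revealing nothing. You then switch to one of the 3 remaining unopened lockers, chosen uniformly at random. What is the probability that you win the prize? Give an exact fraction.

8/27

Your original locker holds the prize with probability 1/9, so the other 8 collectively hold it with probability 8/9.
The host can always find 5 empty lockers to open, so the reveals don't change that 8/9; it is now spread over the 3 remaining unopened lockers.
P(win by switching) = (8/9) · (1/3) = 8/27.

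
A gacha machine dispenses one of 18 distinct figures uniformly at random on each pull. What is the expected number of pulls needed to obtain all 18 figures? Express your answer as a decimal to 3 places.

62.912

After i distinct types are collected, each trial gives a new one with probability (18−i)/18, so the expected wait for the next new type is 18/(18−i).
E = 18/18 + 18/17 + 18/16 + 18/15 + 18/14 + 18/13 + 18/12 + 18/11 + 18/10 + 18/9 + 18/8 + 18/7 + 18/6 + 18/5 + 18/4 + 18/3 + 18/2 + 18/1 = 42822903/680680 ≈ 62.912.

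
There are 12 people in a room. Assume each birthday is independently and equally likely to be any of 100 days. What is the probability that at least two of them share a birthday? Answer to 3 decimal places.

It's easier to compute the probability that all 12 are distinct.
P(all distinct) = 100/100 · 99/100 · ··· · 89/100 ≈ 0.503.
So the probability of at least one match is 1 − 0.503 = 0.497.

0.497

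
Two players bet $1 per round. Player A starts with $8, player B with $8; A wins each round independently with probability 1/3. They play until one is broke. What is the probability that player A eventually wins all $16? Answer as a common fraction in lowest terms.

1/257

Let r = q/p = (2/3)/(1/3) = 2. The recurrence P(i) = p·P(i+1) + q·P(i−1) with P(0)=0, P(16)=1 gives P(i) = (1 − r^i)/(1 − r^16).
P(8) = (1 − (2)^8) / (1 − (2)^16) = 1/257.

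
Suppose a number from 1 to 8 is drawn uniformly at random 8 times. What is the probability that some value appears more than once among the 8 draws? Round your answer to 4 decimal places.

P(all 8 different) = 8/8 · 7/8 · ··· · 1/8 ≈ 0.0024.
P(at least two equal) = 1 − 0.0024 = 0.9976.

0.9976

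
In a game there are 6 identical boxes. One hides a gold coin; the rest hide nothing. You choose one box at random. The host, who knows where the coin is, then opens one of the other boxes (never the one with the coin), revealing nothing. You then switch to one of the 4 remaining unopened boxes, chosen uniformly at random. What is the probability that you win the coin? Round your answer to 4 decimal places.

Your original box holds the coin with probability 1/6, so the other 5 collectively hold it with probability 5/6.
The host can always find an empty box to open, so this doesn't change that 5/6; it is now spread over the 4 remaining unopened boxes.
P(win by switching) = (5/6) · (1/4) = 5/24 ≈ 0.2083.

0.2083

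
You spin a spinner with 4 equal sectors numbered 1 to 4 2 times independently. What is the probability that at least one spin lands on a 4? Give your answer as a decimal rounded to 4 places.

0.4375

P(no spin lands on a 4) = (3/4)^2 ≈ 0.5625.
P(at least one) = 1 − 0.5625 = 0.4375.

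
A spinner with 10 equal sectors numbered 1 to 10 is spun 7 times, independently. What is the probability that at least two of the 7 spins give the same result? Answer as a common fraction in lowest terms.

P(all 7 different) = 10/10 · 9/10 · ··· · 4/10 = 189/3125.
P(at least two equal) = 1 − 189/3125 = 2936/3125.

2936/3125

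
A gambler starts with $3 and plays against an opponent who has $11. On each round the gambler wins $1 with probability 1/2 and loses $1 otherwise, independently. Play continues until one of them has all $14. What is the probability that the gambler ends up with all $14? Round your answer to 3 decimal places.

With a fair step, P(i) = ½P(i−1) + ½P(i+1) with P(0)=0, P(14)=1 has the linear solution P(i) = i/14.
P(3) = 3/14 ≈ 0.214.

0.214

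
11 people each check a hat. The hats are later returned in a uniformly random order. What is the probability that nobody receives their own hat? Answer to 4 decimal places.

0.3679

This is the derangement probability: permutations of 11 with no fixed point.
D(11) = 11! · (1 − 1/1! + 1/2! − ··· + (−1)^11/11!) = 14684570.
P = 14684570/39916800 = 1468457/3991680 ≈ 0.3679.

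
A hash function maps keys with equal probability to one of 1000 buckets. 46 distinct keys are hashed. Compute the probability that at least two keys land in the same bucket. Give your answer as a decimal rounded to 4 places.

It's easier to compute the probability that all 46 are distinct.
P(all distinct) = 1000/1000 · 999/1000 · ··· · 955/1000 ≈ 0.3496.
So the probability of at least one match is 1 − 0.3496 = 0.6504.

0.6504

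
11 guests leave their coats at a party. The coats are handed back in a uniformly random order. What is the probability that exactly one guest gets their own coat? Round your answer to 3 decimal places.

Choose which one is fixed: C(11,1) = 11 ways.
The remaining 10 must have no fixed point: D(10) = 1334961.
P = 11·1334961/39916800 = 16481/44800 ≈ 0.368.

0.368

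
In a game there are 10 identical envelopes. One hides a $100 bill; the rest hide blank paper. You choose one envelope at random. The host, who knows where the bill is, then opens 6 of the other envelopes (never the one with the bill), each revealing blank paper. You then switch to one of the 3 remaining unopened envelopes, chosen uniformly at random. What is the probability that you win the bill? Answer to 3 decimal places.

0.300

Your original envelope holds the bill with probability 1/10, so the other 9 collectively hold it with probability 9/10.
The host can always find 6 empty envelopes to open, so the reveals don't change that 9/10; it is now spread over the 3 remaining unopened envelopes.
P(win by switching) = (9/10) · (1/3) = 3/10 ≈ 0.300.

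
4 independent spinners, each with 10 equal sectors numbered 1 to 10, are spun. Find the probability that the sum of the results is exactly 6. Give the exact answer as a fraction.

There are 10^4 = 10000 equally likely outcomes.
The number of ordered 4-tuples from {1,…,10} summing to 6 is 10.
P(sum = 6) = 10/10000 = 1/1000.

1/1000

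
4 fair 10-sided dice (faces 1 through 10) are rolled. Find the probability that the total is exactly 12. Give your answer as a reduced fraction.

33/2000

There are 10^4 = 10000 equally likely outcomes.
The number of ordered 4-tuples from {1,…,10} summing to 12 is 165.
P(sum = 12) = 165/10000 = 33/2000.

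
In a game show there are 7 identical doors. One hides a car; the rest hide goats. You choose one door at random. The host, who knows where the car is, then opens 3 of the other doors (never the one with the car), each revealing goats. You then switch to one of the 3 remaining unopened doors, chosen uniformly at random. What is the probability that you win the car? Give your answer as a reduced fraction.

2/7

Your original door holds the car with probability 1/7, so the other 6 collectively hold it with probability 6/7.
The host can always find 3 empty doors to open, so the reveals don't change that 6/7; it is now spread over the 3 remaining unopened doors.
P(win by switching) = (6/7) · (1/3) = 2/7.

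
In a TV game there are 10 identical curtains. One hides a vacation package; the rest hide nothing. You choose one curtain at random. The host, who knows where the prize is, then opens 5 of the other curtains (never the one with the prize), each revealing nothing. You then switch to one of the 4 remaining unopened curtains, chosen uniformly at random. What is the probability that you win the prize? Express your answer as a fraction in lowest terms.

Your original curtain holds the prize with probability 1/10, so the other 9 collectively hold it with probability 9/10.
The host can always find 5 empty curtains to open, so the reveals don't change that 9/10; it is now spread over the 4 remaining unopened curtains.
P(win by switching) = (9/10) · (1/4) = 9/40.

9/40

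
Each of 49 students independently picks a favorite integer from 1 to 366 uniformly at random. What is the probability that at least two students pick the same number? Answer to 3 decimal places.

0.965

It's easier to compute the probability that all 49 are distinct.
P(all distinct) = 366/366 · 365/366 · ··· · 318/366 ≈ 0.035.
So the probability of at least one match is 1 − 0.035 = 0.965.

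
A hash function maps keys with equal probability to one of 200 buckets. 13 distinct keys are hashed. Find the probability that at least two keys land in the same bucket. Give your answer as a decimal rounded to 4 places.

0.3286

It's easier to compute the probability that all 13 are distinct.
P(all distinct) = 200/200 · 199/200 · ··· · 188/200 ≈ 0.6714.
So the probability of at least one match is 1 − 0.6714 = 0.3286.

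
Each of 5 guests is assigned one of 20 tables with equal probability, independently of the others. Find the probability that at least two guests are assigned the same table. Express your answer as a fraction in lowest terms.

2093/5000

It's easier to compute the probability that all 5 are distinct.
P(all distinct) = 20/20 · 19/20 · ··· · 16/20 = 2907/5000.
So the probability of at least one match is 1 − 2907/5000 = 2093/5000.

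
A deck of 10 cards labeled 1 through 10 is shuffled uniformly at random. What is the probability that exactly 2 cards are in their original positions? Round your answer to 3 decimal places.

Choose which 2 of the 10 are fixed: C(10,2) = 45 ways.
The remaining 8 must have no fixed point: D(8) = 14833.
P = 45·14833/3628800 = 2119/11520 ≈ 0.184.

0.184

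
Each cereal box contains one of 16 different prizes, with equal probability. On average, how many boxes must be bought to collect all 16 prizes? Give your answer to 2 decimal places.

After i distinct types are collected, each trial gives a new one with probability (16−i)/16, so the expected wait for the next new type is 16/(16−i).
E = 16/16 + 16/15 + 16/14 + 16/13 + 16/12 + 16/11 + 16/10 + 16/9 + 16/8 + 16/7 + 16/6 + 16/5 + 16/4 + 16/3 + 16/2 + 16/1 = 2436559/45045 ≈ 54.09.

54.09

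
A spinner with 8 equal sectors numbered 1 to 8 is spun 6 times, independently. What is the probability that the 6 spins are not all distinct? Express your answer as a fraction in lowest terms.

P(all 6 different) = 8/8 · 7/8 · ··· · 3/8 = 315/4096.
P(at least two equal) = 1 − 315/4096 = 3781/4096.

3781/4096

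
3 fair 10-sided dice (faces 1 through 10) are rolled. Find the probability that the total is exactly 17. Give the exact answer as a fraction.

There are 10^3 = 1000 equally likely outcomes.
The number of ordered 3-tuples from {1,…,10} summing to 17 is 75.
P(sum = 17) = 75/1000 = 3/40.

3/40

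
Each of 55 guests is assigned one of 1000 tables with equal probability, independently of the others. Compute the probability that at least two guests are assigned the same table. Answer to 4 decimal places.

0.7797

It's easier to compute the probability that all 55 are distinct.
P(all distinct) = 1000/1000 · 999/1000 · ··· · 946/1000 ≈ 0.2203.
So the probability of at least one match is 1 − 0.2203 = 0.7797.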